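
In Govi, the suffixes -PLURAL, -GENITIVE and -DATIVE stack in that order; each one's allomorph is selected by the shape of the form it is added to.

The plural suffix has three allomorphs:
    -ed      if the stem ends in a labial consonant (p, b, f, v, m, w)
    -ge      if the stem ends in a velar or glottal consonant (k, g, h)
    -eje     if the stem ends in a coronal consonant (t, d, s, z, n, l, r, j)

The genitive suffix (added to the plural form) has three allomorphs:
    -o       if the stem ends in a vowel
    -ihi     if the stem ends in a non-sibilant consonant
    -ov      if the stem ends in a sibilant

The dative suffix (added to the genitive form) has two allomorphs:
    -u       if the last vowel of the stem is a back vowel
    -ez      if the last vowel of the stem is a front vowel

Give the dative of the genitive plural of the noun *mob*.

*mob* — final consonant /b/ (labial) → -ed → *mobed*.
The plural form *mobed*: final sound = /d/, a non-sibilant consonant → -ihi → *mobedihi*.
The genitive form *mobedihi* — last vowel /i/ (a front vowel) → -ez → *mobedihiez*.

mobedihiez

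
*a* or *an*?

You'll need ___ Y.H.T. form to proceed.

The indefinite article is chosen by the initial *sound* of the following word, not its spelling.
The initialism *Y.H.T.* is read letter by letter; the first letter, Y, is pronounced /waɪ/, which begins with a consonant sound.
So the article is *a*: You'll need a Y.H.T. form to proceed.

a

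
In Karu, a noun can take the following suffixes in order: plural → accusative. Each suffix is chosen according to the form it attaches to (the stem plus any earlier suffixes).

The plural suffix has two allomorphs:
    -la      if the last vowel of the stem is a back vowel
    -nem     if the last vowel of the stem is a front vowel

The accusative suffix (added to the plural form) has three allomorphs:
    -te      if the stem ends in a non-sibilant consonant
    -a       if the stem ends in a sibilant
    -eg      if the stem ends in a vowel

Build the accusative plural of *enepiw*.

enepiwnemte

Since the last vowel of *enepiw* is /i/ (a front vowel), it takes -nem, giving *enepiwnem*.
The final sound of the plural form *enepiwnem* is /m/, which is a non-sibilant consonant, so the accusative suffix is -te, giving *enepiwnemte*.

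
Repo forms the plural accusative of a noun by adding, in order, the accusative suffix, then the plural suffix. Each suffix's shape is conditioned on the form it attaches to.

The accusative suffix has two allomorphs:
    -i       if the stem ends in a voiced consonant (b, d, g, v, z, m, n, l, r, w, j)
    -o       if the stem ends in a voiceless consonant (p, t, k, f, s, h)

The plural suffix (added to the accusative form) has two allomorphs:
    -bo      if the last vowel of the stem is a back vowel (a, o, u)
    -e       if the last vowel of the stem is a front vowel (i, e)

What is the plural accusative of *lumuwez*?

lumuwezie

*lumuwez* — final consonant /z/ (voiced) → -i → *lumuwezi*.
The accusative form *lumuwezi*: last vowel = /i/, a front vowel → -e → *lumuwezie*.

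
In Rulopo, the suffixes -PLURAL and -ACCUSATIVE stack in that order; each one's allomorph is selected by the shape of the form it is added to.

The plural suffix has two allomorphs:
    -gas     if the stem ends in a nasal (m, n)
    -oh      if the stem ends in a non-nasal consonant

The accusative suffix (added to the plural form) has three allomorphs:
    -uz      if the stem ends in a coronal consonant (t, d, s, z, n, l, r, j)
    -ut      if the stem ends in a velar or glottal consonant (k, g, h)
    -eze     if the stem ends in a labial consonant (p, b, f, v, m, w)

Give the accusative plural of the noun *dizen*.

The final consonant of *dizen* is /n/, which is a nasal, so the plural suffix is -gas, giving *dizengas*.
Since the final consonant of the plural form *dizengas* is /s/ (coronal), it takes -uz, giving *dizengasuz*.

dizengasuz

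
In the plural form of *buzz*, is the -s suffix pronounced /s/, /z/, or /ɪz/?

/ɪz/

The stem *buzz* ends in a sibilant (/s, z, ʃ, ʒ, tʃ, dʒ/).
The plural suffix surfaces as /ɪz/ after sibilants, /s/ after other voiceless consonants, and /z/ after other voiced sounds.
So the plural -s on *buzz* is pronounced /ɪz/.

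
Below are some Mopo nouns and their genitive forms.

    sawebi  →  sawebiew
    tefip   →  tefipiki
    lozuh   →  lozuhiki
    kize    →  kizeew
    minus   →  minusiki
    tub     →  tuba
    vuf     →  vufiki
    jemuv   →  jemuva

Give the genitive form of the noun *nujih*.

nujihiki

The pattern is voicing of the final sound: -iki when the stem ends in a voiceless consonant (*tefip*, *lozuh*, *minus*, *vuf*); -a when the stem ends in a voiced consonant (*tub*, *jemuv*); -ew when the stem ends in a vowel (*sawebi*, *kize*).
Since the final sound of *nujih* is /h/ (a voiceless consonant), it takes -iki, giving *nujihiki*.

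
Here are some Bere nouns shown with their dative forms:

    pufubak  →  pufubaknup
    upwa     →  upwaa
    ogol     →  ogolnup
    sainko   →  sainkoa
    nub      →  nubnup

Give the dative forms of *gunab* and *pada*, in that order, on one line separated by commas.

gunabnup, padaa

The suffix is conditioned by the final sound: -nup when the stem ends in a consonant (*pufubak*, *ogol*, *nub*); -a when the stem ends in a vowel (*upwa*, *sainko*).
*gunab*: final sound = /b/, a consonant → -nup → *gunabnup*.
The final sound of *pada* is /a/, which is a vowel, so the suffix is -a, giving *padaa*.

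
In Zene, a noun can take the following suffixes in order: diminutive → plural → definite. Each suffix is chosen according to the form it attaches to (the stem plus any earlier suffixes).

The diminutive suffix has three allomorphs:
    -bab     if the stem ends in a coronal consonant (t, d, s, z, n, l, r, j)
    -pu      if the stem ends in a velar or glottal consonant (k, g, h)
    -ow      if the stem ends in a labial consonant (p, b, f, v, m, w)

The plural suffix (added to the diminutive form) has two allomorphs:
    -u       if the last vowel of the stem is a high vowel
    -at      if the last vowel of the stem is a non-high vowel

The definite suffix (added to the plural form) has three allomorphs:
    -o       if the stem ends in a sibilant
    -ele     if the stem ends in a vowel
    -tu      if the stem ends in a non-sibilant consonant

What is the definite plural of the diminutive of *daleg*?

Since the final consonant of *daleg* is /g/ (velar/glottal), it takes -pu, giving *dalegpu*.
The last vowel of the diminutive form *dalegpu* is /u/, which is a high vowel, so the plural suffix is -u, giving *dalegpuu*.
The plural form *dalegpuu*: final sound = /u/, a vowel → -ele → *dalegpuuele*.

dalegpuuele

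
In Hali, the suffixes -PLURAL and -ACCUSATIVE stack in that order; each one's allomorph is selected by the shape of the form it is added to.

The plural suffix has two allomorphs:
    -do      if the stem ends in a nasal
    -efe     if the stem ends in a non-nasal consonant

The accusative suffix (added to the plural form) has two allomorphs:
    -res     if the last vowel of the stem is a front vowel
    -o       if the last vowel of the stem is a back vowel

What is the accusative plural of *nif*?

nifeferes

*nif* — final consonant /f/ (non-nasal) → -efe → *nifefe*.
The last vowel of the plural form *nifefe* is /e/, which is a front vowel, so the accusative suffix is -res, giving *nifeferes*.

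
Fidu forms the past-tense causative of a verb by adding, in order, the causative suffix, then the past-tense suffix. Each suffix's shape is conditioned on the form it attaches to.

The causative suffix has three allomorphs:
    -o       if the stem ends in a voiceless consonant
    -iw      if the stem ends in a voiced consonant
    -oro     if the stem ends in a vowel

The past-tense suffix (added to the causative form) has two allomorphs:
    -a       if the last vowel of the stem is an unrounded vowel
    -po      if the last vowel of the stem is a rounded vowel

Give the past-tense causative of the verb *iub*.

*iub* — final sound /b/ (a voiced consonant) → -iw → *iubiw*.
Since the last vowel of the causative form *iubiw* is /i/ (an unrounded vowel), it takes -a, giving *iubiwa*.

iubiwa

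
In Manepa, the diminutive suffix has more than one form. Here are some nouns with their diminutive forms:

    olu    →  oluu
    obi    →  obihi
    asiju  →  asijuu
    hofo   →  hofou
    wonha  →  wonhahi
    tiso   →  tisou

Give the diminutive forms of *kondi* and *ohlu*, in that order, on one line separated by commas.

The suffix is conditioned by the last vowel: -u when the last vowel of the stem is a rounded vowel (*olu*, *asiju*, *hofo*, *tiso*); -hi when the last vowel of the stem is an unrounded vowel (*obi*, *wonha*).
*kondi*: last vowel = /i/, an unrounded vowel → -hi → *kondihi*.
Since the last vowel of *ohlu* is /u/ (a rounded vowel), it takes -u, giving *ohluu*.

kondihi, ohluu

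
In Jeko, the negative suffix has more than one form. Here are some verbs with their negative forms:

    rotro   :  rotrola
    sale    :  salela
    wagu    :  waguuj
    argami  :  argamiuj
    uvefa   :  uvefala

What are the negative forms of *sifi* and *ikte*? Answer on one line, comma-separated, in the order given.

sifiuj, iktela

The suffix is conditioned by the last vowel: -uj when the last vowel of the stem is a high vowel (*wagu*, *argami*); -la when the last vowel of the stem is a non-high vowel (*rotro*, *sale*, *uvefa*).
The last vowel of *sifi* is /i/, which is a high vowel, so the suffix is -uj, giving *sifiuj*.
The last vowel of *ikte* is /e/, which is a non-high vowel, so the suffix is -la, giving *iktela*.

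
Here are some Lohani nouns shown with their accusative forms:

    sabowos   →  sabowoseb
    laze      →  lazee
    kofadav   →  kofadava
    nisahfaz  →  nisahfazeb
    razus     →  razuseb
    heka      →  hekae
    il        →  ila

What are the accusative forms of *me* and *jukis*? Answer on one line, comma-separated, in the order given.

The suffix is conditioned by the final sound: -eb when the stem ends in a sibilant (*sabowos*, *nisahfaz*, *razus*); -a when the stem ends in a non-sibilant consonant (*kofadav*, *il*); -e when the stem ends in a vowel (*laze*, *heka*).
*me* — final sound /e/ (a vowel) → -e → *mee*.
*jukis*: final sound = /s/, a sibilant → -eb → *jukiseb*.

mee, jukiseb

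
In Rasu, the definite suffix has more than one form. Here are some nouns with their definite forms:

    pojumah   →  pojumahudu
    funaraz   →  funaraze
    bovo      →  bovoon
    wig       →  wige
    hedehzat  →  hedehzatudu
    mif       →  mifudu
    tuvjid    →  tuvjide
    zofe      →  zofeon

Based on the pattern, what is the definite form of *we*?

weon

The suffix is conditioned by the final sound: -udu when the stem ends in a voiceless consonant (*pojumah*, *hedehzat*, *mif*); -e when the stem ends in a voiced consonant (*funaraz*, *wig*, *tuvjid*); -on when the stem ends in a vowel (*bovo*, *zofe*).
The final sound of *we* is /e/, which is a vowel, so the suffix is -on, giving *weon*.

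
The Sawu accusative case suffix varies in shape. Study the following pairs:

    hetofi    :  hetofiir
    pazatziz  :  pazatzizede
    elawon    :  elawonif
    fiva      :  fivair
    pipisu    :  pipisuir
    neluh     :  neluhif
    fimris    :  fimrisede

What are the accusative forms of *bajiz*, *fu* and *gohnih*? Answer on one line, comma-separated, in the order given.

Looking at the final sound of each stem: -ede when the stem ends in a sibilant (*pazatziz*, *fimris*); -if when the stem ends in a non-sibilant consonant (*elawon*, *neluh*); -ir when the stem ends in a vowel (*hetofi*, *fiva*, *pipisu*).
*bajiz*: final sound = /z/, a sibilant → -ede → *bajizede*.
Since the final sound of *fu* is /u/ (a vowel), it takes -ir, giving *fuir*.
*gohnih* — final sound /h/ (a non-sibilant consonant) → -if → *gohnihif*.

bajizede, fuir, gohnihif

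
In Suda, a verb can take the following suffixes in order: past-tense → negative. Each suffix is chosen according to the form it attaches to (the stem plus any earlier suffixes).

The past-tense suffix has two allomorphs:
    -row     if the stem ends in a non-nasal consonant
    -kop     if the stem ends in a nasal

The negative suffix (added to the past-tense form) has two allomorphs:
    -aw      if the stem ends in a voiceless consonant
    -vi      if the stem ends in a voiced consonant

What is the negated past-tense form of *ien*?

The final consonant of *ien* is /n/, which is a nasal, so the past-tense suffix is -kop, giving *ienkop*.
The past-tense form *ienkop*: final consonant = /p/, voiceless → -aw → *ienkopaw*.

ienkopaw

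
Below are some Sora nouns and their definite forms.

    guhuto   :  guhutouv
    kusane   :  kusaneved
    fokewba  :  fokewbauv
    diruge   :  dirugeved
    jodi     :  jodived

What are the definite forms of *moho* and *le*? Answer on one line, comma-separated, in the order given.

mohouv, leved

Looking at the last vowel of each stem: -ved when the last vowel of the stem is a front vowel (*kusane*, *diruge*, *jodi*); -uv when the last vowel of the stem is a back vowel (*guhuto*, *fokewba*).
*moho* — last vowel /o/ (a back vowel) → -uv → *mohouv*.
Since the last vowel of *le* is /e/ (a front vowel), it takes -ved, giving *leved*.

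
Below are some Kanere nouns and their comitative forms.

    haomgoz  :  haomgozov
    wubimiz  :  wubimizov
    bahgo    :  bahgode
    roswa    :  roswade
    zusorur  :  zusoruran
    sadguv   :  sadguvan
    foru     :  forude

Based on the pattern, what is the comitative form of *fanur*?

fanuran

The suffix is conditioned by the final sound: -ov when the stem ends in a sibilant (*haomgoz*, *wubimiz*); -an when the stem ends in a non-sibilant consonant (*zusorur*, *sadguv*); -de when the stem ends in a vowel (*bahgo*, *roswa*, *foru*).
*fanur* — final sound /r/ (a non-sibilant consonant) → -an → *fanuran*.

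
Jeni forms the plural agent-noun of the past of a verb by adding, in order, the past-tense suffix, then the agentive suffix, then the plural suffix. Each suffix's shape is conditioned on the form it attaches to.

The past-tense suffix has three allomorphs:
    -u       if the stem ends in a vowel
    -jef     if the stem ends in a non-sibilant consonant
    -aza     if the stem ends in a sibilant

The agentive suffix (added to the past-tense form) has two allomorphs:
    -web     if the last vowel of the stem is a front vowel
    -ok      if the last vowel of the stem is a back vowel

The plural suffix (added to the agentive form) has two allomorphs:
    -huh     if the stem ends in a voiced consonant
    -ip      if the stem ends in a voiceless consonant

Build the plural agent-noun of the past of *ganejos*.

*ganejos*: final sound = /s/, a sibilant → -aza → *ganejosaza*.
Since the last vowel of the past-tense form *ganejosaza* is /a/ (a back vowel), it takes -ok, giving *ganejosazaok*.
The final consonant of the agentive form *ganejosazaok* is /k/, which is voiceless, so the plural suffix is -ip, giving *ganejosazaokip*.

ganejosazaokip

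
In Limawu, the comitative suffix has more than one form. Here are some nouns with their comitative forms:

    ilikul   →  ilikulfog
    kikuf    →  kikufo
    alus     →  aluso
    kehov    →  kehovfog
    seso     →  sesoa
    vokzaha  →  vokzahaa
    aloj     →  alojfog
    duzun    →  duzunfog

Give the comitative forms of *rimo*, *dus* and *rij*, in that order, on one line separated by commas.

rimoa, duso, rijfog

The suffix is conditioned by the final sound: -o when the stem ends in a voiceless consonant (*kikuf*, *alus*); -fog when the stem ends in a voiced consonant (*ilikul*, *kehov*, *aloj*, *duzun*); -a when the stem ends in a vowel (*seso*, *vokzaha*).
*rimo* — final sound /o/ (a vowel) → -a → *rimoa*.
The final sound of *dus* is /s/, which is a voiceless consonant, so the suffix is -o, giving *duso*.
The final sound of *rij* is /j/, which is a voiced consonant, so the suffix is -fog, giving *rijfog*.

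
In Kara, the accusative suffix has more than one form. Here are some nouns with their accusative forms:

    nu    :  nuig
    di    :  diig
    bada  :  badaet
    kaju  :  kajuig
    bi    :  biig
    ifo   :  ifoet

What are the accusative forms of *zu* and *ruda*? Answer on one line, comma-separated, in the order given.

The alternation tracks the last vowel of the stem — -ig when the last vowel of the stem is a high vowel (*nu*, *di*, *kaju*, *bi*); -et when the last vowel of the stem is a non-high vowel (*bada*, *ifo*).
Since the last vowel of *zu* is /u/ (a high vowel), it takes -ig, giving *zuig*.
*ruda*: last vowel = /a/, a non-high vowel → -et → *rudaet*.

zuig, rudaet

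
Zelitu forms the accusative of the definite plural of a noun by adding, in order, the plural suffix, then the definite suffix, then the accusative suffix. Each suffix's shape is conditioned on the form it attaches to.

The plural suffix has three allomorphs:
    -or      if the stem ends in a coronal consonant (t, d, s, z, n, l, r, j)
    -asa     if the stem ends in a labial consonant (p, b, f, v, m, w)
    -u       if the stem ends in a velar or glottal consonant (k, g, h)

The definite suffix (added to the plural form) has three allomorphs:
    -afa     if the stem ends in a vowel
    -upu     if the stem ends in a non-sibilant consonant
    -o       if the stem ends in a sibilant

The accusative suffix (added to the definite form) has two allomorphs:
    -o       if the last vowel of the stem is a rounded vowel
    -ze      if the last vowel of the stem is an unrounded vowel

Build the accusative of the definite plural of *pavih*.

*pavih* — final consonant /h/ (velar/glottal) → -u → *pavihu*.
The final sound of the plural form *pavihu* is /u/, which is a vowel, so the definite suffix is -afa, giving *pavihuafa*.
The last vowel of the definite form *pavihuafa* is /a/, which is an unrounded vowel, so the accusative suffix is -ze, giving *pavihuafaze*.

pavihuafaze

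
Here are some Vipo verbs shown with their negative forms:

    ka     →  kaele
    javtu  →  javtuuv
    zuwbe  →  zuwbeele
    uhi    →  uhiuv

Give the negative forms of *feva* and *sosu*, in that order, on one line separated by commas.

fevaele, sosuuv

The alternation tracks the last vowel of the stem — -uv when the last vowel of the stem is a high vowel (*javtu*, *uhi*); -ele when the last vowel of the stem is a non-high vowel (*ka*, *zuwbe*).
Since the last vowel of *feva* is /a/ (a non-high vowel), it takes -ele, giving *fevaele*.
Since the last vowel of *sosu* is /u/ (a high vowel), it takes -uv, giving *sosuuv*.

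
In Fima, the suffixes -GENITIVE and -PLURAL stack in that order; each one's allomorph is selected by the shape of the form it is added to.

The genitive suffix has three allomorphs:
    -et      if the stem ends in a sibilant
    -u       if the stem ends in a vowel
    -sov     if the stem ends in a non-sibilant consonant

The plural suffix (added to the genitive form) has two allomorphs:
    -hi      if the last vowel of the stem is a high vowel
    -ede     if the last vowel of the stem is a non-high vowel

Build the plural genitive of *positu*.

Since the final sound of *positu* is /u/ (a vowel), it takes -u, giving *posituu*.
The last vowel of the genitive form *posituu* is /u/, which is a high vowel, so the plural suffix is -hi, giving *posituuhi*.

posituuhi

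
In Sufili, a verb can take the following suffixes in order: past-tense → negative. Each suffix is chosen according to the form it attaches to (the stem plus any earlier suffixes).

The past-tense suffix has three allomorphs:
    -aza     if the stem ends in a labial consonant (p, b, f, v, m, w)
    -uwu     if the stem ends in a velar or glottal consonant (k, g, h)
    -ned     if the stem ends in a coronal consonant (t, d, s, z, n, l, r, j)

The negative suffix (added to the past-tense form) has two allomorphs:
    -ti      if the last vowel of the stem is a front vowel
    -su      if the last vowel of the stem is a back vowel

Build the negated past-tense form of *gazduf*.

gazdufazasu

*gazduf* — final consonant /f/ (labial) → -aza → *gazdufaza*.
The last vowel of the past-tense form *gazdufaza* is /a/, which is a back vowel, so the negative suffix is -su, giving *gazdufazasu*.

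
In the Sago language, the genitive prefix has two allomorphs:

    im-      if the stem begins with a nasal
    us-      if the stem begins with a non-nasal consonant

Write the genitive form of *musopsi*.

immusopsi

*musopsi* — first consonant /m/ (a nasal) → im- → *immusopsi*.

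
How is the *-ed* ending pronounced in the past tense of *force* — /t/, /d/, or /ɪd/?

The stem *force* ends in a voiceless consonant other than /t/.
The -ed suffix is realized as /ɪd/ after /t, d/; as /t/ after other voiceless consonants; and as /d/ after other voiced sounds.
So -ed on *force* is pronounced /t/.

/t/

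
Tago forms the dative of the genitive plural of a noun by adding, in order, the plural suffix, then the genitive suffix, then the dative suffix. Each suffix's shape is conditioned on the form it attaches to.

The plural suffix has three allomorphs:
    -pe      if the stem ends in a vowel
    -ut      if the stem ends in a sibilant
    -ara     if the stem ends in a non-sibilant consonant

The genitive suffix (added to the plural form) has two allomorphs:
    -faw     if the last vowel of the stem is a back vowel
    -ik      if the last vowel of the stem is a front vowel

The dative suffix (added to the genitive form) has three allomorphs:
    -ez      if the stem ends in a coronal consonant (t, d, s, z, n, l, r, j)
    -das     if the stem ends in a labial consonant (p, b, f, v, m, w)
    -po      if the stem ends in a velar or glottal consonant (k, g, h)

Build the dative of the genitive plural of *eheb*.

*eheb*: final sound = /b/, a non-sibilant consonant → -ara → *ehebara*.
The plural form *ehebara* — last vowel /a/ (a back vowel) → -faw → *ehebarafaw*.
The genitive form *ehebarafaw*: final consonant = /w/, labial → -das → *ehebarafawdas*.

ehebarafawdas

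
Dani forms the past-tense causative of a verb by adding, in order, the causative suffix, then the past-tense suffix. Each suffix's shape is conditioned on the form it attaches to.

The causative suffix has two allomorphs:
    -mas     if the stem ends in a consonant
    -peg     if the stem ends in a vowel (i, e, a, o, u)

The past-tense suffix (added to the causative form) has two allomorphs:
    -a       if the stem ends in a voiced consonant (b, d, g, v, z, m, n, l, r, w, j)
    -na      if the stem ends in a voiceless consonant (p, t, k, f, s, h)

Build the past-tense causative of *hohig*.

Since the final sound of *hohig* is /g/ (a consonant), it takes -mas, giving *hohigmas*.
The final consonant of the causative form *hohigmas* is /s/, which is voiceless, so the past-tense suffix is -na, giving *hohigmasna*.

hohigmasna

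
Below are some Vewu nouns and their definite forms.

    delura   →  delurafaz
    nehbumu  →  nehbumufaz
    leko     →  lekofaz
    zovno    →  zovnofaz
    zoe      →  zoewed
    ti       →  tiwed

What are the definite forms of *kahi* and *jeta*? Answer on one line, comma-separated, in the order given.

The suffix is conditioned by the last vowel: -wed when the last vowel of the stem is a front vowel (*zoe*, *ti*); -faz when the last vowel of the stem is a back vowel (*delura*, *nehbumu*, *leko*, *zovno*).
*kahi* — last vowel /i/ (a front vowel) → -wed → *kahiwed*.
Since the last vowel of *jeta* is /a/ (a back vowel), it takes -faz, giving *jetafaz*.

kahiwed, jetafaz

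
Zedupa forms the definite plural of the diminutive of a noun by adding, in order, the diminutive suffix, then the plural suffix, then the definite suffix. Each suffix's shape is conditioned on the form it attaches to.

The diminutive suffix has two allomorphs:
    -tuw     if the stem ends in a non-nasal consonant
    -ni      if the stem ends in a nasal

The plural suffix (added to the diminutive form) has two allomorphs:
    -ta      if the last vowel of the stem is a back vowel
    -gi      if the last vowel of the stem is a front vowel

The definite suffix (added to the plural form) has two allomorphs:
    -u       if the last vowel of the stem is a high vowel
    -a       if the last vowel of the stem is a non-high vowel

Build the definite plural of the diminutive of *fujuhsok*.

Since the final consonant of *fujuhsok* is /k/ (non-nasal), it takes -tuw, giving *fujuhsoktuw*.
The diminutive form *fujuhsoktuw*: last vowel = /u/, a back vowel → -ta → *fujuhsoktuwta*.
Since the last vowel of the plural form *fujuhsoktuwta* is /a/ (a non-high vowel), it takes -a, giving *fujuhsoktuwtaa*.

fujuhsoktuwtaa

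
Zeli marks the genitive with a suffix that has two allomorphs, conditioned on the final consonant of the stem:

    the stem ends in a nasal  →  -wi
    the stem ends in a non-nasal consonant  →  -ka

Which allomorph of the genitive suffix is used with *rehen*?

Since the final consonant of *rehen* is /n/ (a nasal), it takes -wi.

-wi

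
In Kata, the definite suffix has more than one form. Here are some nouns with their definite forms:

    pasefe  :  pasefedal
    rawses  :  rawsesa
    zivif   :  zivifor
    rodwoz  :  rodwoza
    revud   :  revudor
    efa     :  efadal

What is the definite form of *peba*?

pebadal

The pattern is sibilance of the final sound: -a when the stem ends in a sibilant (*rawses*, *rodwoz*); -or when the stem ends in a non-sibilant consonant (*zivif*, *revud*); -dal when the stem ends in a vowel (*pasefe*, *efa*).
Since the final sound of *peba* is /a/ (a vowel), it takes -dal, giving *pebadal*.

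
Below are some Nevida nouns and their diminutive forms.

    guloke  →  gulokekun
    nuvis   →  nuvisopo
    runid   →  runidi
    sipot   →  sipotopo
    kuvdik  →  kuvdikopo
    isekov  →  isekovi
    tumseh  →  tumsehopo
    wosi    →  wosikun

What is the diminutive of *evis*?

The pattern is voicing of the final sound: -opo when the stem ends in a voiceless consonant (*nuvis*, *sipot*, *kuvdik*, *tumseh*); -i when the stem ends in a voiced consonant (*runid*, *isekov*); -kun when the stem ends in a vowel (*guloke*, *wosi*).
*evis* — final sound /s/ (a voiceless consonant) → -opo → *evisopo*.

evisopo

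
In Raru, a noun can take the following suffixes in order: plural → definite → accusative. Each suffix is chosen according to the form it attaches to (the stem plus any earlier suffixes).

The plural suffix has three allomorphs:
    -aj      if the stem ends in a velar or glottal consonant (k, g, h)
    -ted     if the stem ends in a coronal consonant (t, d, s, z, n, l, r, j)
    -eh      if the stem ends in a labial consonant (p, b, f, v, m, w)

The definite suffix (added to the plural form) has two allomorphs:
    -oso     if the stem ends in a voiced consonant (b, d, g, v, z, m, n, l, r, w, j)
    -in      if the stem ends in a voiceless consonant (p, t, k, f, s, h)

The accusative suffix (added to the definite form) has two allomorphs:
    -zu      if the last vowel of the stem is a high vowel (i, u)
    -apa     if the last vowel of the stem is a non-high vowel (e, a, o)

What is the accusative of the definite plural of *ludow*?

*ludow* — final consonant /w/ (labial) → -eh → *ludoweh*.
The plural form *ludoweh* — final consonant /h/ (voiceless) → -in → *ludowehin*.
The definite form *ludowehin*: last vowel = /i/, a high vowel → -zu → *ludowehinzu*.

ludowehinzu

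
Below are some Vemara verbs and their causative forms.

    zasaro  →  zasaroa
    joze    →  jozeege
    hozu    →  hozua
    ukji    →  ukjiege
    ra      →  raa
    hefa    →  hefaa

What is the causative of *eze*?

The alternation tracks the last vowel of the stem — -ege when the last vowel of the stem is a front vowel (*joze*, *ukji*); -a when the last vowel of the stem is a back vowel (*zasaro*, *hozu*, *ra*, *hefa*).
*eze* — last vowel /e/ (a front vowel) → -ege → *ezeege*.

ezeege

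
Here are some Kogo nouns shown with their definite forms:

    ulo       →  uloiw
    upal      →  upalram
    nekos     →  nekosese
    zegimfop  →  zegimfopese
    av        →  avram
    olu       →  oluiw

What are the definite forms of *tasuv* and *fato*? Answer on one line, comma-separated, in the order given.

tasuvram, fatoiw

The alternation tracks the final sound of the stem — -ese when the stem ends in a voiceless consonant (*nekos*, *zegimfop*); -ram when the stem ends in a voiced consonant (*upal*, *av*); -iw when the stem ends in a vowel (*ulo*, *olu*).
The final sound of *tasuv* is /v/, which is a voiced consonant, so the suffix is -ram, giving *tasuvram*.
The final sound of *fato* is /o/, which is a vowel, so the suffix is -iw, giving *fatoiw*.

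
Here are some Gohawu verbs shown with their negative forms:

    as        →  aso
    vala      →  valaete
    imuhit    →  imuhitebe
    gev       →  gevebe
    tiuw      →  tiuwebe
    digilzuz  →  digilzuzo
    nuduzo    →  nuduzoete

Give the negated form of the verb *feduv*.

feduvebe

The pattern is sibilance of the final sound: -o when the stem ends in a sibilant (*as*, *digilzuz*); -ebe when the stem ends in a non-sibilant consonant (*imuhit*, *gev*, *tiuw*); -ete when the stem ends in a vowel (*vala*, *nuduzo*).
The final sound of *feduv* is /v/, which is a non-sibilant consonant, so the suffix is -ebe, giving *feduvebe*.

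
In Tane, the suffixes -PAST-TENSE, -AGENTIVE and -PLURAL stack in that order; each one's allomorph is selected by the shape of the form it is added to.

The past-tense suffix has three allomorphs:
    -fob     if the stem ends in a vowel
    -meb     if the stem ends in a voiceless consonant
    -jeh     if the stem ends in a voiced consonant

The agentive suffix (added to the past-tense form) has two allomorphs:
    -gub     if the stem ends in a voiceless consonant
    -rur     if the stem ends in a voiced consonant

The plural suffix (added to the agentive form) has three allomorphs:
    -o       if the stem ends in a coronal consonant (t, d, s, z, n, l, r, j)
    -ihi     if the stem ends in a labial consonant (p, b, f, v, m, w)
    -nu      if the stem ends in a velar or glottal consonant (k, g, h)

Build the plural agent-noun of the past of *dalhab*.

*dalhab*: final sound = /b/, a voiced consonant → -jeh → *dalhabjeh*.
The final consonant of the past-tense form *dalhabjeh* is /h/, which is voiceless, so the agentive suffix is -gub, giving *dalhabjehgub*.
Since the final consonant of the agentive form *dalhabjehgub* is /b/ (labial), it takes -ihi, giving *dalhabjehgubihi*.

dalhabjehgubihi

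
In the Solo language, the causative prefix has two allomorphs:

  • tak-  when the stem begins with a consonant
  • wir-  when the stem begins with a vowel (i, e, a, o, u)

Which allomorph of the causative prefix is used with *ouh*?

wir-

*ouh*: first sound = /o/, a vowel → wir-.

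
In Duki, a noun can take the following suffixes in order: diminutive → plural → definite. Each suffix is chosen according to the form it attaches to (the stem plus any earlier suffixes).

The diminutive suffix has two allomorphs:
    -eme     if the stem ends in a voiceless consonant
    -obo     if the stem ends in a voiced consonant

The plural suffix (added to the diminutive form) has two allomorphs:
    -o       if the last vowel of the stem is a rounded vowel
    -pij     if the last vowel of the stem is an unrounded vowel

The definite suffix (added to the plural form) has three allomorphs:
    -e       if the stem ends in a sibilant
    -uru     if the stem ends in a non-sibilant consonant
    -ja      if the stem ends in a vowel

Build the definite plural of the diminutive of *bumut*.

bumutemepijuru

The final consonant of *bumut* is /t/, which is voiceless, so the diminutive suffix is -eme, giving *bumuteme*.
Since the last vowel of the diminutive form *bumuteme* is /e/ (an unrounded vowel), it takes -pij, giving *bumutemepij*.
Since the final sound of the plural form *bumutemepij* is /j/ (a non-sibilant consonant), it takes -uru, giving *bumutemepijuru*.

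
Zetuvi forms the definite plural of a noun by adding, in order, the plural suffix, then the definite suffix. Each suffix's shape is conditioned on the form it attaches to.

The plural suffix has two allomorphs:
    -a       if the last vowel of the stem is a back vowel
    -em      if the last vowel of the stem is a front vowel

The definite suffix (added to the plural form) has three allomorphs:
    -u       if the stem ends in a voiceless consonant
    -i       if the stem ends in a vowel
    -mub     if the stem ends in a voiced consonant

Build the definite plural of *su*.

suai

*su* — last vowel /u/ (a back vowel) → -a → *sua*.
The final sound of the plural form *sua* is /a/, which is a vowel, so the definite suffix is -i, giving *suai*.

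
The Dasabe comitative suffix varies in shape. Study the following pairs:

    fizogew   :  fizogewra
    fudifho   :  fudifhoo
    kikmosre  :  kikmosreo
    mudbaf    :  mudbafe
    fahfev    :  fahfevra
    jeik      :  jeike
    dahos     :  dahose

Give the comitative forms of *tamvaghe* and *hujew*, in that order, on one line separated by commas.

tamvagheo, hujewra

Looking at the final sound of each stem: -e when the stem ends in a voiceless consonant (*mudbaf*, *jeik*, *dahos*); -ra when the stem ends in a voiced consonant (*fizogew*, *fahfev*); -o when the stem ends in a vowel (*fudifho*, *kikmosre*).
The final sound of *tamvaghe* is /e/, which is a vowel, so the suffix is -o, giving *tamvagheo*.
Since the final sound of *hujew* is /w/ (a voiced consonant), it takes -ra, giving *hujewra*.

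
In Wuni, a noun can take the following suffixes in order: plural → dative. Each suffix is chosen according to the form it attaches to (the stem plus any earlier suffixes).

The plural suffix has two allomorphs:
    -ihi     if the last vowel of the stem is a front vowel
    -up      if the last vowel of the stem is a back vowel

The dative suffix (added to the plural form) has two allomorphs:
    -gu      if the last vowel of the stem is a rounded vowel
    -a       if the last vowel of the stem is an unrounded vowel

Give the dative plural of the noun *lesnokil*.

Since the last vowel of *lesnokil* is /i/ (a front vowel), it takes -ihi, giving *lesnokilihi*.
Since the last vowel of the plural form *lesnokilihi* is /i/ (an unrounded vowel), it takes -a, giving *lesnokilihia*.

lesnokilihia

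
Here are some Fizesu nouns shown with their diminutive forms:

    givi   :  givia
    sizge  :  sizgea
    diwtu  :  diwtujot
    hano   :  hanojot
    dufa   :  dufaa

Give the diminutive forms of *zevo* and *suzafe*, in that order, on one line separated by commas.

zevojot, suzafea

The suffix is conditioned by the last vowel: -jot when the last vowel of the stem is a rounded vowel (*diwtu*, *hano*); -a when the last vowel of the stem is an unrounded vowel (*givi*, *sizge*, *dufa*).
Since the last vowel of *zevo* is /o/ (a rounded vowel), it takes -jot, giving *zevojot*.
Since the last vowel of *suzafe* is /e/ (an unrounded vowel), it takes -a, giving *suzafea*.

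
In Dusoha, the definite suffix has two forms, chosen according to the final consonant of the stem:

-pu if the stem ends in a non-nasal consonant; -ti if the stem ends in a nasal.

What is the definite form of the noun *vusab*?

vusabpu

The final consonant of *vusab* is /b/, which is non-nasal, so the suffix is -pu, giving *vusabpu*.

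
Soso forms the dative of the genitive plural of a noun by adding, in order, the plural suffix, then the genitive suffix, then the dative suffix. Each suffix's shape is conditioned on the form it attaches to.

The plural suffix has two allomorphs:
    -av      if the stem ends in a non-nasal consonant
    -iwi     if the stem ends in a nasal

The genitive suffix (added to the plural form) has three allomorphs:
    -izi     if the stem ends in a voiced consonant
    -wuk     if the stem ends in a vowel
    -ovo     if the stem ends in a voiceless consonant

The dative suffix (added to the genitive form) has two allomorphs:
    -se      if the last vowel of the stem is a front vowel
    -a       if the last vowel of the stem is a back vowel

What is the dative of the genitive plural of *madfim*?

madfimiwiwuka

*madfim*: final consonant = /m/, a nasal → -iwi → *madfimiwi*.
The plural form *madfimiwi*: final sound = /i/, a vowel → -wuk → *madfimiwiwuk*.
The last vowel of the genitive form *madfimiwiwuk* is /u/, which is a back vowel, so the dative suffix is -a, giving *madfimiwiwuka*.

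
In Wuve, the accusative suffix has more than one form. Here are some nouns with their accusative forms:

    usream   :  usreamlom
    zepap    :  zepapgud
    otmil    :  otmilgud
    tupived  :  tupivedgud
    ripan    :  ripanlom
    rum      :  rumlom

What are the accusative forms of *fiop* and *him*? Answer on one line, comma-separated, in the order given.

The pattern is nasality of the final consonant: -lom when the stem ends in a nasal (*usream*, *ripan*, *rum*); -gud when the stem ends in a non-nasal consonant (*zepap*, *otmil*, *tupived*).
Since the final consonant of *fiop* is /p/ (non-nasal), it takes -gud, giving *fiopgud*.
*him*: final consonant = /m/, a nasal → -lom → *himlom*.

fiopgud, himlom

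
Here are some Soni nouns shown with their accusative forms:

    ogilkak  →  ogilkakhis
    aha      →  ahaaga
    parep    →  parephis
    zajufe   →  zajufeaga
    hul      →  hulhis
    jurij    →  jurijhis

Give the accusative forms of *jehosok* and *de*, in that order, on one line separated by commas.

Looking at the final sound of each stem: -his when the stem ends in a consonant (*ogilkak*, *parep*, *hul*, *jurij*); -aga when the stem ends in a vowel (*aha*, *zajufe*).
*jehosok* — final sound /k/ (a consonant) → -his → *jehosokhis*.
*de* — final sound /e/ (a vowel) → -aga → *deaga*.

jehosokhis, deaga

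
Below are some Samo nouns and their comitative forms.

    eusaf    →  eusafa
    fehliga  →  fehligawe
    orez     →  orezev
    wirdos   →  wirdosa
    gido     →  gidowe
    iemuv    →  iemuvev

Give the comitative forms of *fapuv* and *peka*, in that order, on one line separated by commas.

The alternation tracks the final sound of the stem — -a when the stem ends in a voiceless consonant (*eusaf*, *wirdos*); -ev when the stem ends in a voiced consonant (*orez*, *iemuv*); -we when the stem ends in a vowel (*fehliga*, *gido*).
Since the final sound of *fapuv* is /v/ (a voiced consonant), it takes -ev, giving *fapuvev*.
*peka* — final sound /a/ (a vowel) → -we → *pekawe*.

fapuvev, pekawe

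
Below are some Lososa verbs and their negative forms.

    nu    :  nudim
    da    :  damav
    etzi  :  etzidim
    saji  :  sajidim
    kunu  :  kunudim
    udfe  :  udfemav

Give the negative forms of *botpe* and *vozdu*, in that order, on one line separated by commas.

The alternation tracks the last vowel of the stem — -dim when the last vowel of the stem is a high vowel (*nu*, *etzi*, *saji*, *kunu*); -mav when the last vowel of the stem is a non-high vowel (*da*, *udfe*).
Since the last vowel of *botpe* is /e/ (a non-high vowel), it takes -mav, giving *botpemav*.
*vozdu* — last vowel /u/ (a high vowel) → -dim → *vozdudim*.

botpemav, vozdudim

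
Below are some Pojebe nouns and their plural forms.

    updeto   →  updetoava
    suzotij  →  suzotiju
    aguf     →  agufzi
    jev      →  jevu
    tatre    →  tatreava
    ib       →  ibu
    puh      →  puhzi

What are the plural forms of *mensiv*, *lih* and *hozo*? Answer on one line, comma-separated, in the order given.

The alternation tracks the final sound of the stem — -zi when the stem ends in a voiceless consonant (*aguf*, *puh*); -u when the stem ends in a voiced consonant (*suzotij*, *jev*, *ib*); -ava when the stem ends in a vowel (*updeto*, *tatre*).
*mensiv*: final sound = /v/, a voiced consonant → -u → *mensivu*.
Since the final sound of *lih* is /h/ (a voiceless consonant), it takes -zi, giving *lihzi*.
The final sound of *hozo* is /o/, which is a vowel, so the suffix is -ava, giving *hozoava*.

mensivu, lihzi, hozoava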